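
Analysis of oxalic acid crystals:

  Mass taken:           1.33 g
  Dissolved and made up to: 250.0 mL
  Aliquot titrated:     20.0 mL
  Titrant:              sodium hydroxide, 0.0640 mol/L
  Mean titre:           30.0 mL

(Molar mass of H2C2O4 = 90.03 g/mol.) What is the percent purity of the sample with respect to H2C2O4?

H2C2O4 + 2 NaOH → Na2C2O4 + 2 H2O
n(NaOH) per titration = 0.0300 × 0.0640 = 1.92 × 10^-3 mol
From the 1:2 ratio, n(H2C2O4) in each aliquot = 1/2 × 1.92 × 10^-3 = 9.60 × 10^-4 mol
n(H2C2O4) in the whole flask = 9.60 × 10^-4 × 250.0/20.0 = 0.0120 mol
mass of H2C2O4 = 0.0120 × 90.03 = 1.08 g
% H2C2O4 = 1.08 / 1.33 × 100 = 81.2 %

81.2 %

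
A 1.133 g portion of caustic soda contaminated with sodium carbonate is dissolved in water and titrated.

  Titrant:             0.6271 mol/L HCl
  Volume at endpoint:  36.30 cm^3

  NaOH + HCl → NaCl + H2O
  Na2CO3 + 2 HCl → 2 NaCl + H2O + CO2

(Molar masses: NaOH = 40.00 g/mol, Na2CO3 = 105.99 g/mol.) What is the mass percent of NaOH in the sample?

19.93 %

n(HCl) = 0.03630 × 0.6271 = 0.02276 mol
Let x = n(NaOH), y = n(Na2CO3).
Titrant: 1x + 2y = 0.02276;  mass: 40.00x + 105.99y = 1.133
Solving, x = 5.646 × 10^-3 mol, y = 8.559 × 10^-3 mol
mass of NaOH = 5.646 × 10^-3 × 40.00 = 0.2258 g
% NaOH = 0.2258 / 1.133 × 100 = 19.93 %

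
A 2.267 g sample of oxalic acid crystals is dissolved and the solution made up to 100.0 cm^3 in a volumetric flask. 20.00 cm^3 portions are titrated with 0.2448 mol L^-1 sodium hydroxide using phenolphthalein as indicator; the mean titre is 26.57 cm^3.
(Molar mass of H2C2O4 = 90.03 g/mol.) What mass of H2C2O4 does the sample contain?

H2C2O4 + 2 NaOH → Na2C2O4 + 2 H2O
n(NaOH) per titration = 0.02657 × 0.2448 = 6.504 × 10^-3 mol
From the 1:2 ratio, n(H2C2O4) in each aliquot = 1/2 × 6.504 × 10^-3 = 3.252 × 10^-3 mol
n(H2C2O4) in the whole flask = 3.252 × 10^-3 × 100.0/20.00 = 0.01626 mol
mass of H2C2O4 = 0.01626 × 90.03 = 1.464 g

1.464 g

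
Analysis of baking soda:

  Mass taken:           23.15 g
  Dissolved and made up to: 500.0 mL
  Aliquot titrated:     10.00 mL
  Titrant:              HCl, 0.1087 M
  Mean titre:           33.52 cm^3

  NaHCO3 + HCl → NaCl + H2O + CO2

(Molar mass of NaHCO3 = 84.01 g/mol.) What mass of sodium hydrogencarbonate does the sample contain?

n(HCl) per titration = 0.03352 × 0.1087 = 3.644 × 10^-3 mol
n(NaHCO3) in each aliquot = 3.644 × 10^-3 mol (1:1 ratio)
n(NaHCO3) in the whole flask = 3.644 × 10^-3 × 500.0/10.00 = 0.1822 mol
mass of NaHCO3 = 0.1822 × 84.01 = 15.31 g

15.31 g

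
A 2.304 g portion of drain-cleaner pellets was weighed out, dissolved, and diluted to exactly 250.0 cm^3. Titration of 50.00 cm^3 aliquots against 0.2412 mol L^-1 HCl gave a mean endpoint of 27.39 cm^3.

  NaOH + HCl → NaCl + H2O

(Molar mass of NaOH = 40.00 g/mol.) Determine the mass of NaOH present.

n(HCl) per titration = 0.02739 × 0.2412 = 6.606 × 10^-3 mol
n(NaOH) in each aliquot = 6.606 × 10^-3 mol (1:1 ratio)
n(NaOH) in the whole flask = 6.606 × 10^-3 × 250.0/50.00 = 0.03303 mol
mass of NaOH = 0.03303 × 40.00 = 1.321 g

1.321 g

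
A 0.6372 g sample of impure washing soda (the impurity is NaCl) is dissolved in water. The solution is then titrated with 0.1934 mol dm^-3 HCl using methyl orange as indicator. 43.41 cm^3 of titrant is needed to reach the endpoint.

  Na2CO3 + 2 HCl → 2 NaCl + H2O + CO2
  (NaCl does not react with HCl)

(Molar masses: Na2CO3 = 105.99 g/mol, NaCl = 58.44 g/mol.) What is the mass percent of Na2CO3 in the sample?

n(HCl) = 0.04341 × 0.1934 = 8.395 × 10^-3 mol
Let x = n(Na2CO3), y = n(NaCl).
Titrant: 2x = 8.395 × 10^-3;  mass: 105.99x + 58.44y = 0.6372
Solving, x = 4.198 × 10^-3 mol, y = 3.290 × 10^-3 mol
mass of Na2CO3 = 4.198 × 10^-3 × 105.99 = 0.4449 g
% Na2CO3 = 0.4449 / 0.6372 × 100 = 69.82 %

69.82 %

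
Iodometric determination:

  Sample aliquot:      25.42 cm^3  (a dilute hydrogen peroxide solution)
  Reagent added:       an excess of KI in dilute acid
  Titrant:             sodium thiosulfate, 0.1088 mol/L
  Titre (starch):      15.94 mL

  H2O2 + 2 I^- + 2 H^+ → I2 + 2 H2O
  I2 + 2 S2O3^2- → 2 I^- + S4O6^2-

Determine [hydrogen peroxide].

n(S2O3^2-) = 0.01594 × 0.1088 = 1.734 × 10^-3 mol
n(I2) = n(S2O3^2-)/2 = 8.671 × 10^-4 mol
n(H2O2) in the aliquot = 8.671 × 10^-4 mol (1:1 ratio)
[H2O2] = 8.671 × 10^-4 / 0.02542 = 0.03411 mol/L

0.03411 mol/L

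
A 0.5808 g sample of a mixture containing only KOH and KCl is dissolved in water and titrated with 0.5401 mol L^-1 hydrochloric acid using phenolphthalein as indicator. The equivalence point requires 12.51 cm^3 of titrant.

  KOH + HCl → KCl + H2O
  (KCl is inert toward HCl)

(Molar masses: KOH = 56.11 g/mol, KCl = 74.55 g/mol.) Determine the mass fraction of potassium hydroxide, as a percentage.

65.27 %

n(HCl) = 0.01251 × 0.5401 = 6.757 × 10^-3 mol
Let x = n(KOH), y = n(KCl).
Titrant: 1x = 6.757 × 10^-3;  mass: 56.11x + 74.55y = 0.5808
Solving, x = 6.757 × 10^-3 mol, y = 2.705 × 10^-3 mol
mass of KOH = 6.757 × 10^-3 × 56.11 = 0.3791 g
% KOH = 0.3791 / 0.5808 × 100 = 65.27 %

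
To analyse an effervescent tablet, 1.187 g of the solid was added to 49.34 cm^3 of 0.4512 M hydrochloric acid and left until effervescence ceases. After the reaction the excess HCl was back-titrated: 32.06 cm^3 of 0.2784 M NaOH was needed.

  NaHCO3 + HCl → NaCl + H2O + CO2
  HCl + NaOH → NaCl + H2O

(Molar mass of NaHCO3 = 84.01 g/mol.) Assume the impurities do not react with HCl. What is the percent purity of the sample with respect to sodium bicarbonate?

n(HCl) added = 0.04934 × 0.4512 = 0.02226 mol
n(NaOH) used in back-titration = 0.03206 × 0.2784 = 8.926 × 10^-3 mol
n(HCl) left over = 8.926 × 10^-3 mol (1:1 ratio)
n(HCl) consumed by analyte = 0.02226 − 8.926 × 10^-3 = 0.01334 mol
n(NaHCO3) = 0.01334 mol (1:1 ratio)
mass of NaHCO3 = 0.01334 × 84.01 = 1.120 g
% NaHCO3 = 1.120 / 1.187 × 100 = 94.39 %

94.39 %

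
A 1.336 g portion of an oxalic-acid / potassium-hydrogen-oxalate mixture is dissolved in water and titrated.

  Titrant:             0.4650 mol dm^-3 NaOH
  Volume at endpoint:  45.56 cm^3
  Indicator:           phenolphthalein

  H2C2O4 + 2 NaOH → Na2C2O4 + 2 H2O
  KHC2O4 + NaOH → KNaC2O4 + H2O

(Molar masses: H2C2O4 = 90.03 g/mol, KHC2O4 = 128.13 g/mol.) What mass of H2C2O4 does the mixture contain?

n(NaOH) = 0.04556 × 0.4650 = 0.02119 mol
Let x = n(H2C2O4), y = n(KHC2O4).
Titrant: 2x + 1y = 0.02119;  mass: 90.03x + 128.13y = 1.336
Solving, x = 8.293 × 10^-3 mol, y = 4.600 × 10^-3 mol
mass of H2C2O4 = 8.293 × 10^-3 × 90.03 = 0.7466 g

0.7466 g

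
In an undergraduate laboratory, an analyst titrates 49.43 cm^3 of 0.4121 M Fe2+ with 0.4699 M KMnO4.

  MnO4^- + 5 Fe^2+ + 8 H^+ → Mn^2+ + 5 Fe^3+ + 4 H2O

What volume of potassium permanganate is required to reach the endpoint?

n(Fe2+) = 0.04943 L × 0.4121 mol/L = 0.02037 mol
From the 1:5 stoichiometry, n(KMnO4) = 1/5 × 0.02037 = 4.074 × 10^-3 mol
V(KMnO4) = 4.074 × 10^-3 mol / 0.4699 mol/L = 0.008670 L = 8.670 mL

8.670 mL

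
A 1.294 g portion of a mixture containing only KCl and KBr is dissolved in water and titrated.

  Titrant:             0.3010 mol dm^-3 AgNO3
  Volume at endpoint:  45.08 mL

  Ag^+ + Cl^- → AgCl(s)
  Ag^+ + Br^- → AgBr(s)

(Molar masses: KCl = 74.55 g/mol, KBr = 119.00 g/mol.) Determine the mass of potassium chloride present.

n(AgNO3) = 0.04508 × 0.3010 = 0.01357 mol
Let x = n(KCl), y = n(KBr).
Titrant: 1x + 1y = 0.01357;  mass: 74.55x + 119.00y = 1.294
Solving, x = 7.215 × 10^-3 mol, y = 6.354 × 10^-3 mol
mass of KCl = 7.215 × 10^-3 × 74.55 = 0.5379 g

0.5379 g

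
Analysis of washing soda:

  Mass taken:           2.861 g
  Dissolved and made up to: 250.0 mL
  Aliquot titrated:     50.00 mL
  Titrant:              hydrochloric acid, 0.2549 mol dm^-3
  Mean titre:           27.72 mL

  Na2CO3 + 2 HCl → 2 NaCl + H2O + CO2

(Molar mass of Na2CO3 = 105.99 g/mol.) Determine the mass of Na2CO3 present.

n(HCl) per titration = 0.02772 × 0.2549 = 7.066 × 10^-3 mol
From the 1:2 ratio, n(Na2CO3) in each aliquot = 1/2 × 7.066 × 10^-3 = 3.533 × 10^-3 mol
n(Na2CO3) in the whole flask = 3.533 × 10^-3 × 250.0/50.00 = 0.01766 mol
mass of Na2CO3 = 0.01766 × 105.99 = 1.872 g

1.872 g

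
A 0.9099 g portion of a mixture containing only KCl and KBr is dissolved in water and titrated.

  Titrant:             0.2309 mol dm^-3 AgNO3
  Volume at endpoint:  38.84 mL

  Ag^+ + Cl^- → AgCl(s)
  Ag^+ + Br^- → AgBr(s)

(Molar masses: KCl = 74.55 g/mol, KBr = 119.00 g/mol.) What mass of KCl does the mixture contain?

n(AgNO3) = 0.03884 × 0.2309 = 8.968 × 10^-3 mol
Let x = n(KCl), y = n(KBr).
Titrant: 1x + 1y = 8.968 × 10^-3;  mass: 74.55x + 119.00y = 0.9099
Solving, x = 3.539 × 10^-3 mol, y = 5.429 × 10^-3 mol
mass of KCl = 3.539 × 10^-3 × 74.55 = 0.2638 g

0.2638 g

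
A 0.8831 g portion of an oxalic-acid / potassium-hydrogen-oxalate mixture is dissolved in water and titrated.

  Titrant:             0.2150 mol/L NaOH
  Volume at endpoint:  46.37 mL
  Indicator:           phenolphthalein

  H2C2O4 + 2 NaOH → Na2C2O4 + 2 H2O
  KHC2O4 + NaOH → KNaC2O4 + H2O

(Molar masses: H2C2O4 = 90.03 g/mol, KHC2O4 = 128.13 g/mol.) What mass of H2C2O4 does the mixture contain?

n(NaOH) = 0.04637 × 0.2150 = 9.970 × 10^-3 mol
Let x = n(H2C2O4), y = n(KHC2O4).
Titrant: 2x + 1y = 9.970 × 10^-3;  mass: 90.03x + 128.13y = 0.8831
Solving, x = 2.372 × 10^-3 mol, y = 5.226 × 10^-3 mol
mass of H2C2O4 = 2.372 × 10^-3 × 90.03 = 0.2136 g

0.2136 g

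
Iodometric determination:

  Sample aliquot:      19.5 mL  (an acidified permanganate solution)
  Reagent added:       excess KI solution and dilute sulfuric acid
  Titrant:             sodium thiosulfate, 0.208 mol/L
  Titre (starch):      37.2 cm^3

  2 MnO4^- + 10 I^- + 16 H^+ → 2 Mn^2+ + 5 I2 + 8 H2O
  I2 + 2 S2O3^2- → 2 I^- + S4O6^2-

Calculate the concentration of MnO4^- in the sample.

n(S2O3^2-) = 0.0372 × 0.208 = 7.74 × 10^-3 mol
n(I2) = n(S2O3^2-)/2 = 3.87 × 10^-3 mol
From the 2:5 ratio, n(MnO4^-) in the aliquot = 2/5 × 3.87 × 10^-3 = 1.55 × 10^-3 mol
[MnO4^-] = 1.55 × 10^-3 / 0.0195 = 0.0794 mol/L

0.0794 mol/L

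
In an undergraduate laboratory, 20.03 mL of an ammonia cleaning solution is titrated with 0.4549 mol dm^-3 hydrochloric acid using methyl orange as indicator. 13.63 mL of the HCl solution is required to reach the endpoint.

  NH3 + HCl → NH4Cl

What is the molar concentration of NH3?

0.3096 mol/L

n(HCl) = 0.01363 L × 0.4549 mol/L = 6.200 × 10^-3 mol
n(NH3) = 6.200 × 10^-3 mol (1:1 mole ratio)
[NH3] = 6.200 × 10^-3 mol / 0.02003 L = 0.3096 mol/L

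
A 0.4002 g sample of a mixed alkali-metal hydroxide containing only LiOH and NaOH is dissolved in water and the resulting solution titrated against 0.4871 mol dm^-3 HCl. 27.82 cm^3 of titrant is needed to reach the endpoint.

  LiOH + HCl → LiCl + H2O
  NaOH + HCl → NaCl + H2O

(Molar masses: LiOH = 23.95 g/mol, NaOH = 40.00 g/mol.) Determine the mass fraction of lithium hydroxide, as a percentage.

52.89 %

n(HCl) = 0.02782 × 0.4871 = 0.01355 mol
Let x = n(LiOH), y = n(NaOH).
Titrant: 1x + 1y = 0.01355;  mass: 23.95x + 40.00y = 0.4002
Solving, x = 8.838 × 10^-3 mol, y = 4.713 × 10^-3 mol
mass of LiOH = 8.838 × 10^-3 × 23.95 = 0.2117 g
% LiOH = 0.2117 / 0.4002 × 100 = 52.89 %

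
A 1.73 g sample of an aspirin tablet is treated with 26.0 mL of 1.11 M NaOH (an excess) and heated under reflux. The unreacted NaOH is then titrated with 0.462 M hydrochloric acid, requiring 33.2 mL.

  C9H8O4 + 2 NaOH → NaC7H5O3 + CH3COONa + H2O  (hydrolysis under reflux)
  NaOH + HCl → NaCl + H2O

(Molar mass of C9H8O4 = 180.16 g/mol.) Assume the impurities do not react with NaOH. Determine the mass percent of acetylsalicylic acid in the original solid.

70.4 %

n(NaOH) added = 0.0260 × 1.11 = 0.0289 mol
n(HCl) used in back-titration = 0.0332 × 0.462 = 0.0153 mol
n(NaOH) left over = 0.0153 mol (1:1 ratio)
n(NaOH) consumed by analyte = 0.0289 − 0.0153 = 0.0135 mol
From the 1:2 ratio, n(C9H8O4) = 1/2 × 0.0135 = 6.76 × 10^-3 mol
mass of C9H8O4 = 6.76 × 10^-3 × 180.16 = 1.22 g
% C9H8O4 = 1.22 / 1.73 × 100 = 70.4 %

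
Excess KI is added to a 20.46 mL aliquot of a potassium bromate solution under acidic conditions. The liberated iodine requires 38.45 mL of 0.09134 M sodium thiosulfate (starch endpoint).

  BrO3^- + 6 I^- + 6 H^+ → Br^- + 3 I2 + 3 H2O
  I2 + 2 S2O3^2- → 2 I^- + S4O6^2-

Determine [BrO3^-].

0.02861 M

n(S2O3^2-) = 0.03845 × 0.09134 = 3.512 × 10^-3 mol
n(I2) = n(S2O3^2-)/2 = 1.756 × 10^-3 mol
From the 1:3 ratio, n(BrO3^-) in the aliquot = 1/3 × 1.756 × 10^-3 = 5.853 × 10^-4 mol
[BrO3^-] = 5.853 × 10^-4 / 0.02046 = 0.02861 mol/L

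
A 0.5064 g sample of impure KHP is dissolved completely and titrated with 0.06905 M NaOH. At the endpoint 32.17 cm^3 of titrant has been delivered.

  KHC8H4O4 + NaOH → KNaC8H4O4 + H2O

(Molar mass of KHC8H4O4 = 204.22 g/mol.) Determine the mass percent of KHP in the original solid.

n(NaOH) = 0.03217 L × 0.06905 mol/L = 2.221 × 10^-3 mol
n(KHC8H4O4) = 2.221 × 10^-3 mol (1:1 ratio)
mass of KHC8H4O4 = 2.221 × 10^-3 × 204.22 g/mol = 0.4536 g
% KHC8H4O4 = 0.4536 / 0.5064 × 100 = 89.58 %

89.58 %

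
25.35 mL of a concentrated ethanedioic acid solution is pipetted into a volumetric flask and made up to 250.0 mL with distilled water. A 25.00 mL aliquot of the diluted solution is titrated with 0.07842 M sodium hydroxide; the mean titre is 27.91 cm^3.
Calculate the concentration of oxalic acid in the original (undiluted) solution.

H2C2O4 + 2 NaOH → Na2C2O4 + 2 H2O
n(NaOH) = 0.02791 × 0.07842 = 2.189 × 10^-3 mol
From the 1:2 ratio, n(H2C2O4) in the aliquot = 1/2 × 2.189 × 10^-3 = 1.094 × 10^-3 mol
[H2C2O4]_dilute = 1.094 × 10^-3 / 0.02500 = 0.04377 mol/L
Dilution factor = 250.0 / 25.35 = 9.862
[H2C2O4]_stock = 0.04377 × 9.862 = 0.4317 mol/L

0.4317 M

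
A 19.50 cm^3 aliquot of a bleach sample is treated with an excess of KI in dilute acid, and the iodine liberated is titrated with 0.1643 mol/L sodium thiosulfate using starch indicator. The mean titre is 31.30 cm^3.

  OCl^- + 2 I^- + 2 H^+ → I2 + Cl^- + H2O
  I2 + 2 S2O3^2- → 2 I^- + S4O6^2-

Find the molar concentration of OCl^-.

n(S2O3^2-) = 0.03130 × 0.1643 = 5.143 × 10^-3 mol
n(I2) = n(S2O3^2-)/2 = 2.571 × 10^-3 mol
n(OCl^-) in the aliquot = 2.571 × 10^-3 mol (1:1 ratio)
[OCl^-] = 2.571 × 10^-3 / 0.01950 = 0.1319 mol/L

0.1319 mol/L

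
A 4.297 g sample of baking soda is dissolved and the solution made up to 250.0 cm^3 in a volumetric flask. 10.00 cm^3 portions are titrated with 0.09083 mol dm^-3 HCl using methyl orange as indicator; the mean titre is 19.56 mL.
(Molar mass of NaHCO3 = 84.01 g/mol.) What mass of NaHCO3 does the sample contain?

NaHCO3 + HCl → NaCl + H2O + CO2
n(HCl) per titration = 0.01956 × 0.09083 = 1.777 × 10^-3 mol
n(NaHCO3) in each aliquot = 1.777 × 10^-3 mol (1:1 ratio)
n(NaHCO3) in the whole flask = 1.777 × 10^-3 × 250.0/10.00 = 0.04442 mol
mass of NaHCO3 = 0.04442 × 84.01 = 3.731 g

3.731 g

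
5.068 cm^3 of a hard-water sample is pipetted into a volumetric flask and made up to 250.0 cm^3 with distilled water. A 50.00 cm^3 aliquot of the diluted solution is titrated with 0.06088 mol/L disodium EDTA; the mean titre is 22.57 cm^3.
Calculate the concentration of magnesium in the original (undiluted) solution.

1.356 mol/L

Mg^2+ + EDTA^4- → [Mg(EDTA)]^2-
n(EDTA) = 0.02257 × 0.06088 = 1.374 × 10^-3 mol
n(Mg2+) in the aliquot = 1.374 × 10^-3 mol (1:1 ratio)
[Mg2+]_dilute = 1.374 × 10^-3 / 0.05000 = 0.02748 mol/L
Dilution factor = 250.0 / 5.068 = 49.33
[Mg2+]_stock = 0.02748 × 49.33 = 1.356 mol/L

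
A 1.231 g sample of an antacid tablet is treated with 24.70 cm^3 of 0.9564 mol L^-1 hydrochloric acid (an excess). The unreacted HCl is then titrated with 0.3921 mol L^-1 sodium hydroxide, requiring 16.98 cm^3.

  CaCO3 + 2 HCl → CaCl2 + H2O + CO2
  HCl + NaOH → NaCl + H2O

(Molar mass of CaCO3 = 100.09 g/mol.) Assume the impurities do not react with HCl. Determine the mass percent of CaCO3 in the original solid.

n(HCl) added = 0.02470 × 0.9564 = 0.02362 mol
n(NaOH) used in back-titration = 0.01698 × 0.3921 = 6.658 × 10^-3 mol
n(HCl) left over = 6.658 × 10^-3 mol (1:1 ratio)
n(HCl) consumed by analyte = 0.02362 − 6.658 × 10^-3 = 0.01697 mol
From the 1:2 ratio, n(CaCO3) = 1/2 × 0.01697 = 8.483 × 10^-3 mol
mass of CaCO3 = 8.483 × 10^-3 × 100.09 = 0.8490 g
% CaCO3 = 0.8490 / 1.231 × 100 = 68.97 %

68.97 %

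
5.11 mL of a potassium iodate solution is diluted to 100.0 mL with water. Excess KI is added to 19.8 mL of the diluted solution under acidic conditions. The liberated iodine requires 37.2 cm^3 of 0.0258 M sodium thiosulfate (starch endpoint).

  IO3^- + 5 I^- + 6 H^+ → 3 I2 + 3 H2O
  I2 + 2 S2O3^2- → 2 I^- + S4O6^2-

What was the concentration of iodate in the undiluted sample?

0.158 M

n(S2O3^2-) = 0.0372 × 0.0258 = 9.60 × 10^-4 mol
n(I2) = n(S2O3^2-)/2 = 4.80 × 10^-4 mol
From the 1:3 ratio, n(IO3^-) in the aliquot = 1/3 × 4.80 × 10^-4 = 1.60 × 10^-4 mol
[IO3^-]_dilute = 1.60 × 10^-4 / 0.0198 = 0.00808 mol/L
[IO3^-]_original = 0.00808 × 100.0/5.11 = 0.158 mol/L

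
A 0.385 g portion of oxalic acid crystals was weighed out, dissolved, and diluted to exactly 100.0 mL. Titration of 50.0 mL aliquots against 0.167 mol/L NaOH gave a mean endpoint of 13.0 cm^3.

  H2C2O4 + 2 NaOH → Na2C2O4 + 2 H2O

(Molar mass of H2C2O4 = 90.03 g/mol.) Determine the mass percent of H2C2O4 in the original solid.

50.8 %

n(NaOH) per titration = 0.0130 × 0.167 = 2.17 × 10^-3 mol
From the 1:2 ratio, n(H2C2O4) in each aliquot = 1/2 × 2.17 × 10^-3 = 1.09 × 10^-3 mol
n(H2C2O4) in the whole flask = 1.09 × 10^-3 × 100.0/50.0 = 2.17 × 10^-3 mol
mass of H2C2O4 = 2.17 × 10^-3 × 90.03 = 0.195 g
% H2C2O4 = 0.195 / 0.385 × 100 = 50.8 %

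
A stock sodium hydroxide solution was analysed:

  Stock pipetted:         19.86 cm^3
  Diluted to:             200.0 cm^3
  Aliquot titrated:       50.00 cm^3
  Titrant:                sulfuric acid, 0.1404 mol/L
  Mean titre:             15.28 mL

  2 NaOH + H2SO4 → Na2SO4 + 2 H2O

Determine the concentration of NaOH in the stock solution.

0.8642 mol/L

n(H2SO4) = 0.01528 × 0.1404 = 2.145 × 10^-3 mol
From the 2:1 ratio, n(NaOH) in the aliquot = 2/1 × 2.145 × 10^-3 = 4.291 × 10^-3 mol
[NaOH]_dilute = 4.291 × 10^-3 / 0.05000 = 0.08581 mol/L
Dilution factor = 200.0 / 19.86 = 10.07
[NaOH]_stock = 0.08581 × 10.07 = 0.8642 mol/L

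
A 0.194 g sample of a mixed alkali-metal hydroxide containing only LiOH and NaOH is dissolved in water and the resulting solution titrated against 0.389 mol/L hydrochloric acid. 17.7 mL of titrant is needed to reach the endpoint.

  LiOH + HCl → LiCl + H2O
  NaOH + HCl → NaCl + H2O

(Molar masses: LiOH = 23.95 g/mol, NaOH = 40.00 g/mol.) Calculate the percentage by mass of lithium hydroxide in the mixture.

62.6 %

n(HCl) = 0.0177 × 0.389 = 6.89 × 10^-3 mol
Let x = n(LiOH), y = n(NaOH).
Titrant: 1x + 1y = 6.89 × 10^-3;  mass: 23.95x + 40.00y = 0.194
Solving, x = 5.07 × 10^-3 mol, y = 1.81 × 10^-3 mol
mass of LiOH = 5.07 × 10^-3 × 23.95 = 0.121 g
% LiOH = 0.121 / 0.194 × 100 = 62.6 %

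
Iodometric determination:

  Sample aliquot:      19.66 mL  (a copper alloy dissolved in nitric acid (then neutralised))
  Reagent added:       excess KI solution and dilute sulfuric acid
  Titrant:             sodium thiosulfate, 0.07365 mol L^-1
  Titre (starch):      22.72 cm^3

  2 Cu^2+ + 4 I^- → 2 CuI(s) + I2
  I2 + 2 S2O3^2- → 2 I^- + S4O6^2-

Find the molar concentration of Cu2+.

n(S2O3^2-) = 0.02272 × 0.07365 = 1.673 × 10^-3 mol
n(I2) = n(S2O3^2-)/2 = 8.367 × 10^-4 mol
From the 2:1 ratio, n(Cu2+) in the aliquot = 2/1 × 8.367 × 10^-4 = 1.673 × 10^-3 mol
[Cu2+] = 1.673 × 10^-3 / 0.01966 = 0.08511 mol/L

0.08511 mol/L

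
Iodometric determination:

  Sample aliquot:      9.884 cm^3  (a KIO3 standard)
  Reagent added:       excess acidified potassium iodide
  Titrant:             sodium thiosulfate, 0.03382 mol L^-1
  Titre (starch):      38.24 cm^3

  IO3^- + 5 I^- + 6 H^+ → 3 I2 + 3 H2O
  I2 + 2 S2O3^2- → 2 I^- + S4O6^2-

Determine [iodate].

n(S2O3^2-) = 0.03824 × 0.03382 = 1.293 × 10^-3 mol
n(I2) = n(S2O3^2-)/2 = 6.466 × 10^-4 mol
From the 1:3 ratio, n(IO3^-) in the aliquot = 1/3 × 6.466 × 10^-4 = 2.155 × 10^-4 mol
[IO3^-] = 2.155 × 10^-4 / 0.009884 = 0.02181 mol/L

0.02181 mol/L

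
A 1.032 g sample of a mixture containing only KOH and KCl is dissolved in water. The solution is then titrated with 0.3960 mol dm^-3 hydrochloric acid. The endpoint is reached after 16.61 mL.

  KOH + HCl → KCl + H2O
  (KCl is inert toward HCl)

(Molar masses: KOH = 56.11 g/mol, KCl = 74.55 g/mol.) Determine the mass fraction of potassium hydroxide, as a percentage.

35.76 %

n(HCl) = 0.01661 × 0.3960 = 6.578 × 10^-3 mol
Let x = n(KOH), y = n(KCl).
Titrant: 1x = 6.578 × 10^-3;  mass: 56.11x + 74.55y = 1.032
Solving, x = 6.578 × 10^-3 mol, y = 8.892 × 10^-3 mol
mass of KOH = 6.578 × 10^-3 × 56.11 = 0.3691 g
% KOH = 0.3691 / 1.032 × 100 = 35.76 %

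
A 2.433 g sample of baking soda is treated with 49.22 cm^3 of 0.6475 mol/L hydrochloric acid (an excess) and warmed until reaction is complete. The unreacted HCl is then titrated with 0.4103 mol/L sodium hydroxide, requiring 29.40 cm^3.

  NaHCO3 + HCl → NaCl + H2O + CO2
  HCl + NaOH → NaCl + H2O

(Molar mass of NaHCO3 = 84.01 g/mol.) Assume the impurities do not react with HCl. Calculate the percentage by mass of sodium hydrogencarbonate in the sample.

68.39 %

n(HCl) added = 0.04922 × 0.6475 = 0.03187 mol
n(NaOH) used in back-titration = 0.02940 × 0.4103 = 0.01206 mol
n(HCl) left over = 0.01206 mol (1:1 ratio)
n(HCl) consumed by analyte = 0.03187 − 0.01206 = 0.01981 mol
n(NaHCO3) = 0.01981 mol (1:1 ratio)
mass of NaHCO3 = 0.01981 × 84.01 = 1.664 g
% NaHCO3 = 1.664 / 2.433 × 100 = 68.39 %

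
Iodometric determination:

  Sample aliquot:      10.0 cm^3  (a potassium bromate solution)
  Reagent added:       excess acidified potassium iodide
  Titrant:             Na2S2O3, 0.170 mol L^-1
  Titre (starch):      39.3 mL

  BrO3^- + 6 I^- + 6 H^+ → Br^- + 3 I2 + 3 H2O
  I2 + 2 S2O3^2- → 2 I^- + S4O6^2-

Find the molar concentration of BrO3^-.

0.111 mol/L

n(S2O3^2-) = 0.0393 × 0.170 = 6.68 × 10^-3 mol
n(I2) = n(S2O3^2-)/2 = 3.34 × 10^-3 mol
From the 1:3 ratio, n(BrO3^-) in the aliquot = 1/3 × 3.34 × 10^-3 = 1.11 × 10^-3 mol
[BrO3^-] = 1.11 × 10^-3 / 0.0100 = 0.111 mol/L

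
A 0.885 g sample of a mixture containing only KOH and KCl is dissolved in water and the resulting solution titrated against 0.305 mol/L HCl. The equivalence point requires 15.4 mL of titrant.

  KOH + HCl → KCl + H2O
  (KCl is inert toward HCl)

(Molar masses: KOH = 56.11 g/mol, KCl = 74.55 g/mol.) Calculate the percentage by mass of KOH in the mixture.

29.8 %

n(HCl) = 0.0154 × 0.305 = 4.70 × 10^-3 mol
Let x = n(KOH), y = n(KCl).
Titrant: 1x = 4.70 × 10^-3;  mass: 56.11x + 74.55y = 0.885
Solving, x = 4.70 × 10^-3 mol, y = 8.34 × 10^-3 mol
mass of KOH = 4.70 × 10^-3 × 56.11 = 0.264 g
% KOH = 0.264 / 0.885 × 100 = 29.8 %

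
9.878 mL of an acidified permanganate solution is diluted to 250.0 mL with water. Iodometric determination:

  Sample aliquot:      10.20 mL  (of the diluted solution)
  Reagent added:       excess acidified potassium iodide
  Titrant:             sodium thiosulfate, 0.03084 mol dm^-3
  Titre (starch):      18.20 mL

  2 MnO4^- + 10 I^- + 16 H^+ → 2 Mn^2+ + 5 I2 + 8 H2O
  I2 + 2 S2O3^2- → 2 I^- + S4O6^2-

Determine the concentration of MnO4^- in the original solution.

0.2785 mol/L

n(S2O3^2-) = 0.01820 × 0.03084 = 5.613 × 10^-4 mol
n(I2) = n(S2O3^2-)/2 = 2.806 × 10^-4 mol
From the 2:5 ratio, n(MnO4^-) in the aliquot = 2/5 × 2.806 × 10^-4 = 1.123 × 10^-4 mol
[MnO4^-]_dilute = 1.123 × 10^-4 / 0.01020 = 0.01101 mol/L
[MnO4^-]_original = 0.01101 × 250.0/9.878 = 0.2785 mol/L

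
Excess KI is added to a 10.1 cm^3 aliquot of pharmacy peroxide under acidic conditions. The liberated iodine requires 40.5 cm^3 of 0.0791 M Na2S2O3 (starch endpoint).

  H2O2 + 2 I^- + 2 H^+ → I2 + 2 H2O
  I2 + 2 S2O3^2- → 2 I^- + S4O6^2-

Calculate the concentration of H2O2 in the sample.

n(S2O3^2-) = 0.0405 × 0.0791 = 3.20 × 10^-3 mol
n(I2) = n(S2O3^2-)/2 = 1.60 × 10^-3 mol
n(H2O2) in the aliquot = 1.60 × 10^-3 mol (1:1 ratio)
[H2O2] = 1.60 × 10^-3 / 0.0101 = 0.159 mol/L

0.159 M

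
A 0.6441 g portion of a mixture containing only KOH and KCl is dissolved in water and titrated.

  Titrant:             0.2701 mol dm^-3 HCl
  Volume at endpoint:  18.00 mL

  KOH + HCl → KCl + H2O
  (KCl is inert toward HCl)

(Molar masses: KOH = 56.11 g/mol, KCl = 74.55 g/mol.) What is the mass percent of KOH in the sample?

n(HCl) = 0.01800 × 0.2701 = 4.862 × 10^-3 mol
Let x = n(KOH), y = n(KCl).
Titrant: 1x = 4.862 × 10^-3;  mass: 56.11x + 74.55y = 0.6441
Solving, x = 4.862 × 10^-3 mol, y = 4.981 × 10^-3 mol
mass of KOH = 4.862 × 10^-3 × 56.11 = 0.2728 g
% KOH = 0.2728 / 0.6441 × 100 = 42.35 %

42.35 %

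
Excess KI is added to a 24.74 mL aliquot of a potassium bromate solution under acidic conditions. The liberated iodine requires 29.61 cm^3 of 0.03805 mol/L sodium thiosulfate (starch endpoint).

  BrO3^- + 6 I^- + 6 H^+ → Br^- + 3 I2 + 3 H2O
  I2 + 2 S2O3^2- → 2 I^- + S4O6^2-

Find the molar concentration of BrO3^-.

n(S2O3^2-) = 0.02961 × 0.03805 = 1.127 × 10^-3 mol
n(I2) = n(S2O3^2-)/2 = 5.633 × 10^-4 mol
From the 1:3 ratio, n(BrO3^-) in the aliquot = 1/3 × 5.633 × 10^-4 = 1.878 × 10^-4 mol
[BrO3^-] = 1.878 × 10^-4 / 0.02474 = 0.007590 mol/L

0.007590 mol/L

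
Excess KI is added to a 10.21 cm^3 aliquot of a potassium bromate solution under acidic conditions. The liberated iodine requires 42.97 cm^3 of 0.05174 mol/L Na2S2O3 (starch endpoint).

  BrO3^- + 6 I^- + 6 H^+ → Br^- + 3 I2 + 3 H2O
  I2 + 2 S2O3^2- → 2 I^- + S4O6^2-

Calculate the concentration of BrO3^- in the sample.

0.03629 mol/L

n(S2O3^2-) = 0.04297 × 0.05174 = 2.223 × 10^-3 mol
n(I2) = n(S2O3^2-)/2 = 1.112 × 10^-3 mol
From the 1:3 ratio, n(BrO3^-) in the aliquot = 1/3 × 1.112 × 10^-3 = 3.705 × 10^-4 mol
[BrO3^-] = 3.705 × 10^-4 / 0.01021 = 0.03629 mol/L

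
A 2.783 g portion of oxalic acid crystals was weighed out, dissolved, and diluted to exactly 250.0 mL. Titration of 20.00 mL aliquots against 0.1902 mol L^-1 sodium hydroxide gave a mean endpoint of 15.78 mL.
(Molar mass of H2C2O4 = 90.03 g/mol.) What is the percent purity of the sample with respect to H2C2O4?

H2C2O4 + 2 NaOH → Na2C2O4 + 2 H2O
n(NaOH) per titration = 0.01578 × 0.1902 = 3.001 × 10^-3 mol
From the 1:2 ratio, n(H2C2O4) in each aliquot = 1/2 × 3.001 × 10^-3 = 1.501 × 10^-3 mol
n(H2C2O4) in the whole flask = 1.501 × 10^-3 × 250.0/20.00 = 0.01876 mol
mass of H2C2O4 = 0.01876 × 90.03 = 1.689 g
% H2C2O4 = 1.689 / 2.783 × 100 = 60.68 %

60.68 %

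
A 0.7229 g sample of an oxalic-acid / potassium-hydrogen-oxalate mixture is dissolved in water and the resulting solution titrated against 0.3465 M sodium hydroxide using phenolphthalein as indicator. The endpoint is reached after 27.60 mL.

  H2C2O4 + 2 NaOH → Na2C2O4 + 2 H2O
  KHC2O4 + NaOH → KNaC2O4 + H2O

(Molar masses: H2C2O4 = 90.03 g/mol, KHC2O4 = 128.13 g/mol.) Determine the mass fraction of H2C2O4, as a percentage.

37.64 %

n(NaOH) = 0.02760 × 0.3465 = 9.563 × 10^-3 mol
Let x = n(H2C2O4), y = n(KHC2O4).
Titrant: 2x + 1y = 9.563 × 10^-3;  mass: 90.03x + 128.13y = 0.7229
Solving, x = 3.023 × 10^-3 mol, y = 3.518 × 10^-3 mol
mass of H2C2O4 = 3.023 × 10^-3 × 90.03 = 0.2721 g
% H2C2O4 = 0.2721 / 0.7229 × 100 = 37.64 %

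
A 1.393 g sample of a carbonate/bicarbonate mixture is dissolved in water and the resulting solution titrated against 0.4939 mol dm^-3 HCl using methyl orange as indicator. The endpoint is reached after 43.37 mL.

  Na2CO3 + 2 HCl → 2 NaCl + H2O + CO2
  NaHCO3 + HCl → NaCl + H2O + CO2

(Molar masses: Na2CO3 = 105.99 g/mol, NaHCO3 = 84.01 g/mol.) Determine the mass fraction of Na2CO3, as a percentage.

49.87 %

n(HCl) = 0.04337 × 0.4939 = 0.02142 mol
Let x = n(Na2CO3), y = n(NaHCO3).
Titrant: 2x + 1y = 0.02142;  mass: 105.99x + 84.01y = 1.393
Solving, x = 6.554 × 10^-3 mol, y = 8.313 × 10^-3 mol
mass of Na2CO3 = 6.554 × 10^-3 × 105.99 = 0.6946 g
% Na2CO3 = 0.6946 / 1.393 × 100 = 49.87 %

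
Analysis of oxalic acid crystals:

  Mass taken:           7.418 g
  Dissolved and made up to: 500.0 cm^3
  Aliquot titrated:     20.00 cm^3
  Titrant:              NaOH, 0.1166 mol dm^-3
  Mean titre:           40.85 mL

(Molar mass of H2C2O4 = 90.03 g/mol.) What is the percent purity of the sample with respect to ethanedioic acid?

72.26 %

H2C2O4 + 2 NaOH → Na2C2O4 + 2 H2O
n(NaOH) per titration = 0.04085 × 0.1166 = 4.763 × 10^-3 mol
From the 1:2 ratio, n(H2C2O4) in each aliquot = 1/2 × 4.763 × 10^-3 = 2.382 × 10^-3 mol
n(H2C2O4) in the whole flask = 2.382 × 10^-3 × 500.0/20.00 = 0.05954 mol
mass of H2C2O4 = 0.05954 × 90.03 = 5.360 g
% H2C2O4 = 5.360 / 7.418 × 100 = 72.26 %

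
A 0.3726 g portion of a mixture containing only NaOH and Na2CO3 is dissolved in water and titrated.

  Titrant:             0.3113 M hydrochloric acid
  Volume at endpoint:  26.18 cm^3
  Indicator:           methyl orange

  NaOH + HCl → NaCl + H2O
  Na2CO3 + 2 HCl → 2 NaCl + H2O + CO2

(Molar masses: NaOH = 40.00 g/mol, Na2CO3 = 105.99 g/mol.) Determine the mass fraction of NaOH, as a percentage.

n(HCl) = 0.02618 × 0.3113 = 8.150 × 10^-3 mol
Let x = n(NaOH), y = n(Na2CO3).
Titrant: 1x + 2y = 8.150 × 10^-3;  mass: 40.00x + 105.99y = 0.3726
Solving, x = 4.563 × 10^-3 mol, y = 1.793 × 10^-3 mol
mass of NaOH = 4.563 × 10^-3 × 40.00 = 0.1825 g
% NaOH = 0.1825 / 0.3726 × 100 = 48.99 %

48.99 %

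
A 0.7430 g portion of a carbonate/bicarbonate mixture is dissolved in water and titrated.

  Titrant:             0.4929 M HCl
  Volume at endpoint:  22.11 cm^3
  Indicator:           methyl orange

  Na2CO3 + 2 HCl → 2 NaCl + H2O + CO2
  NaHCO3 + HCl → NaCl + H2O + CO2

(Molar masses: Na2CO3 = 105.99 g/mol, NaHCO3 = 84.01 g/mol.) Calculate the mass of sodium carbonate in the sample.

0.2948 g

n(HCl) = 0.02211 × 0.4929 = 0.01090 mol
Let x = n(Na2CO3), y = n(NaHCO3).
Titrant: 2x + 1y = 0.01090;  mass: 105.99x + 84.01y = 0.7430
Solving, x = 2.782 × 10^-3 mol, y = 5.335 × 10^-3 mol
mass of Na2CO3 = 2.782 × 10^-3 × 105.99 = 0.2948 g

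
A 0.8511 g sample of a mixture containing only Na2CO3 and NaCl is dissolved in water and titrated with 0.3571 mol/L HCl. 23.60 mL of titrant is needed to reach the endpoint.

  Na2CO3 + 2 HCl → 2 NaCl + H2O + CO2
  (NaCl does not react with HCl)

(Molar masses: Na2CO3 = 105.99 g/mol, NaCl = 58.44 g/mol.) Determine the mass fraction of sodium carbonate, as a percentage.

n(HCl) = 0.02360 × 0.3571 = 8.428 × 10^-3 mol
Let x = n(Na2CO3), y = n(NaCl).
Titrant: 2x = 8.428 × 10^-3;  mass: 105.99x + 58.44y = 0.8511
Solving, x = 4.214 × 10^-3 mol, y = 6.921 × 10^-3 mol
mass of Na2CO3 = 4.214 × 10^-3 × 105.99 = 0.4466 g
% Na2CO3 = 0.4466 / 0.8511 × 100 = 52.48 %

52.48 %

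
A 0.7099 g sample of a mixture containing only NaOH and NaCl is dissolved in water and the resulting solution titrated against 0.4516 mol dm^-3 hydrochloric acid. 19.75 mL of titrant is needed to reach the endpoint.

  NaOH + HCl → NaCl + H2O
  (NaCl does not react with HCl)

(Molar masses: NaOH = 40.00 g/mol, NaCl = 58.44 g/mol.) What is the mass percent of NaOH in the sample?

n(HCl) = 0.01975 × 0.4516 = 8.919 × 10^-3 mol
Let x = n(NaOH), y = n(NaCl).
Titrant: 1x = 8.919 × 10^-3;  mass: 40.00x + 58.44y = 0.7099
Solving, x = 8.919 × 10^-3 mol, y = 6.043 × 10^-3 mol
mass of NaOH = 8.919 × 10^-3 × 40.00 = 0.3568 g
% NaOH = 0.3568 / 0.7099 × 100 = 50.26 %

50.26 %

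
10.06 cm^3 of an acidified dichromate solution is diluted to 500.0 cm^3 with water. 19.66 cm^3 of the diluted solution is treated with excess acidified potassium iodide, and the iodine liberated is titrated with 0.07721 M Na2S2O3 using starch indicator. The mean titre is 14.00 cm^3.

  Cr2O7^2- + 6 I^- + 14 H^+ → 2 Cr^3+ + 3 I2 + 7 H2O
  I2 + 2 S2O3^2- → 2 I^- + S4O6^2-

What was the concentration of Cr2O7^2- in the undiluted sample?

0.4554 M

n(S2O3^2-) = 0.01400 × 0.07721 = 1.081 × 10^-3 mol
n(I2) = n(S2O3^2-)/2 = 5.405 × 10^-4 mol
From the 1:3 ratio, n(Cr2O7^2-) in the aliquot = 1/3 × 5.405 × 10^-4 = 1.802 × 10^-4 mol
[Cr2O7^2-]_dilute = 1.802 × 10^-4 / 0.01966 = 0.009164 mol/L
[Cr2O7^2-]_original = 0.009164 × 500.0/10.06 = 0.4554 mol/L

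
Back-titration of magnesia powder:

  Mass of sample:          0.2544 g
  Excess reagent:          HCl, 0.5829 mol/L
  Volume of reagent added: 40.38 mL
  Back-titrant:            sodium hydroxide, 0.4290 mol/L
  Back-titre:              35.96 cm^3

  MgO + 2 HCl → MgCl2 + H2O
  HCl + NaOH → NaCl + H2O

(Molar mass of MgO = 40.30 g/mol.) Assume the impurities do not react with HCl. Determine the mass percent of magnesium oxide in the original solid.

n(HCl) added = 0.04038 × 0.5829 = 0.02354 mol
n(NaOH) used in back-titration = 0.03596 × 0.4290 = 0.01543 mol
n(HCl) left over = 0.01543 mol (1:1 ratio)
n(HCl) consumed by analyte = 0.02354 − 0.01543 = 8.111 × 10^-3 mol
From the 1:2 ratio, n(MgO) = 1/2 × 8.111 × 10^-3 = 4.055 × 10^-3 mol
mass of MgO = 4.055 × 10^-3 × 40.30 = 0.1634 g
% MgO = 0.1634 / 0.2544 × 100 = 64.24 %

64.24 %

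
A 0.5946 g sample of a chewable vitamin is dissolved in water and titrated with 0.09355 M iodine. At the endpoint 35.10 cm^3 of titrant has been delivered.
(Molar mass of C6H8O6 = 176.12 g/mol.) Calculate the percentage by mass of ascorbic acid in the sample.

97.26 %

C6H8O6 + I2 → C6H6O6 + 2 HI
n(I2) = 0.03510 L × 0.09355 mol/L = 3.284 × 10^-3 mol
n(C6H8O6) = 3.284 × 10^-3 mol (1:1 ratio)
mass of C6H8O6 = 3.284 × 10^-3 × 176.12 g/mol = 0.5783 g
% C6H8O6 = 0.5783 / 0.5946 × 100 = 97.26 %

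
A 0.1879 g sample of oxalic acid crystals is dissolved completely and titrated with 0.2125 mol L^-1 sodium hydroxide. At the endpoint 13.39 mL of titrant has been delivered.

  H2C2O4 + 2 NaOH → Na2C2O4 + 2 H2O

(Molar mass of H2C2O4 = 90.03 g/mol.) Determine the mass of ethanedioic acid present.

n(NaOH) = 0.01339 L × 0.2125 mol/L = 2.845 × 10^-3 mol
From the 1:2 ratio, n(H2C2O4) = 1/2 × 2.845 × 10^-3 = 1.423 × 10^-3 mol
mass of H2C2O4 = 1.423 × 10^-3 × 90.03 g/mol = 0.1281 g

0.1281 g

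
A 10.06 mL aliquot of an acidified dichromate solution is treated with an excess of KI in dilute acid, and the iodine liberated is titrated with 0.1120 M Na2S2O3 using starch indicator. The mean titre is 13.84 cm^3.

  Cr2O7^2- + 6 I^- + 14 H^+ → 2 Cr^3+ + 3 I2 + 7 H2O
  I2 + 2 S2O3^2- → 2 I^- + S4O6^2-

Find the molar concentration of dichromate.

0.02568 M

n(S2O3^2-) = 0.01384 × 0.1120 = 1.550 × 10^-3 mol
n(I2) = n(S2O3^2-)/2 = 7.750 × 10^-4 mol
From the 1:3 ratio, n(Cr2O7^2-) in the aliquot = 1/3 × 7.750 × 10^-4 = 2.583 × 10^-4 mol
[Cr2O7^2-] = 2.583 × 10^-4 / 0.01006 = 0.02568 mol/L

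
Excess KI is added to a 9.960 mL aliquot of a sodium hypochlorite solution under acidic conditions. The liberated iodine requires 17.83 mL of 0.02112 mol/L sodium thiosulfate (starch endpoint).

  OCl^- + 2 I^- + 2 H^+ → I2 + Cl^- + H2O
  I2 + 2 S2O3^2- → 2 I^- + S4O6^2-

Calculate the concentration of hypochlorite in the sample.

n(S2O3^2-) = 0.01783 × 0.02112 = 3.766 × 10^-4 mol
n(I2) = n(S2O3^2-)/2 = 1.883 × 10^-4 mol
n(OCl^-) in the aliquot = 1.883 × 10^-4 mol (1:1 ratio)
[OCl^-] = 1.883 × 10^-4 / 0.009960 = 0.01890 mol/L

0.01890 mol/L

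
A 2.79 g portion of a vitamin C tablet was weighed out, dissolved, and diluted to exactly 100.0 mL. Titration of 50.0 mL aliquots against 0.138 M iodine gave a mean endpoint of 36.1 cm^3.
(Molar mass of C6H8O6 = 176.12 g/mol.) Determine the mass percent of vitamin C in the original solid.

C6H8O6 + I2 → C6H6O6 + 2 HI
n(I2) per titration = 0.0361 × 0.138 = 4.98 × 10^-3 mol
n(C6H8O6) in each aliquot = 4.98 × 10^-3 mol (1:1 ratio)
n(C6H8O6) in the whole flask = 4.98 × 10^-3 × 100.0/50.0 = 9.96 × 10^-3 mol
mass of C6H8O6 = 9.96 × 10^-3 × 176.12 = 1.75 g
% C6H8O6 = 1.75 / 2.79 × 100 = 62.9 %

62.9 %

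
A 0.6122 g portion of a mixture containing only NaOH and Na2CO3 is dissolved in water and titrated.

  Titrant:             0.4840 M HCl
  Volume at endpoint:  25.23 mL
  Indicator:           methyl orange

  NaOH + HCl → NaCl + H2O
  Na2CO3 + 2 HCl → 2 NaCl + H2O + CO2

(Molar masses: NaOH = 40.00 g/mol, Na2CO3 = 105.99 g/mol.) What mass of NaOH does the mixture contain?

n(HCl) = 0.02523 × 0.4840 = 0.01221 mol
Let x = n(NaOH), y = n(Na2CO3).
Titrant: 1x + 2y = 0.01221;  mass: 40.00x + 105.99y = 0.6122
Solving, x = 2.689 × 10^-3 mol, y = 4.761 × 10^-3 mol
mass of NaOH = 2.689 × 10^-3 × 40.00 = 0.1075 g

0.1075 g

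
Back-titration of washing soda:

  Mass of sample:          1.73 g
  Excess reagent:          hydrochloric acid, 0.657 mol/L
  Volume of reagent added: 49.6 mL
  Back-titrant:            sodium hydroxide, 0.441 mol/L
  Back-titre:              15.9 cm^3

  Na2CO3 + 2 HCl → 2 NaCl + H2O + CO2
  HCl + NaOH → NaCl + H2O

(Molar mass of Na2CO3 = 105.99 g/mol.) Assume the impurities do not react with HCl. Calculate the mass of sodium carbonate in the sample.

1.36 g

n(HCl) added = 0.0496 × 0.657 = 0.0326 mol
n(NaOH) used in back-titration = 0.0159 × 0.441 = 7.01 × 10^-3 mol
n(HCl) left over = 7.01 × 10^-3 mol (1:1 ratio)
n(HCl) consumed by analyte = 0.0326 − 7.01 × 10^-3 = 0.0256 mol
From the 1:2 ratio, n(Na2CO3) = 1/2 × 0.0256 = 0.0128 mol
mass of Na2CO3 = 0.0128 × 105.99 = 1.36 g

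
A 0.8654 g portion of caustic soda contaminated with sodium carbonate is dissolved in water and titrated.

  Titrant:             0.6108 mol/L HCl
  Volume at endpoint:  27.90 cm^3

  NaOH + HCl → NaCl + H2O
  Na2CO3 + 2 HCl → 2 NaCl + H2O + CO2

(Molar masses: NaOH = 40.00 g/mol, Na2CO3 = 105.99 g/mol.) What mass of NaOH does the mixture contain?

n(HCl) = 0.02790 × 0.6108 = 0.01704 mol
Let x = n(NaOH), y = n(Na2CO3).
Titrant: 1x + 2y = 0.01704;  mass: 40.00x + 105.99y = 0.8654
Solving, x = 2.901 × 10^-3 mol, y = 7.070 × 10^-3 mol
mass of NaOH = 2.901 × 10^-3 × 40.00 = 0.1161 g

0.1161 g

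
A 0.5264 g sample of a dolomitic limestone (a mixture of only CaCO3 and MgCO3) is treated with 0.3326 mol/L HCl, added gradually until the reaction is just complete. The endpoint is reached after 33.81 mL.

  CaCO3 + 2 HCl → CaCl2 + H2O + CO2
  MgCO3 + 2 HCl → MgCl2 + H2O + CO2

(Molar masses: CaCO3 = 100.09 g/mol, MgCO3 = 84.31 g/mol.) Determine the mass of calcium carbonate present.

0.3321 g

n(HCl) = 0.03381 × 0.3326 = 0.01125 mol
Let x = n(CaCO3), y = n(MgCO3).
Titrant: 2x + 2y = 0.01125;  mass: 100.09x + 84.31y = 0.5264
Solving, x = 3.318 × 10^-3 mol, y = 2.305 × 10^-3 mol
mass of CaCO3 = 3.318 × 10^-3 × 100.09 = 0.3321 g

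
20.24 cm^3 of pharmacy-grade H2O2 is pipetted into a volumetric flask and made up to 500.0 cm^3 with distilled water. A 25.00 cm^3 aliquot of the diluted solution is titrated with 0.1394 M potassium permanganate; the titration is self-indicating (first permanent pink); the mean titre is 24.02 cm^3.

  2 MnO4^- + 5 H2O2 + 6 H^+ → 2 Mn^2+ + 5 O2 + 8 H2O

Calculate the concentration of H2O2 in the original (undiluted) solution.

8.272 M

n(KMnO4) = 0.02402 × 0.1394 = 3.348 × 10^-3 mol
From the 5:2 ratio, n(H2O2) in the aliquot = 5/2 × 3.348 × 10^-3 = 8.371 × 10^-3 mol
[H2O2]_dilute = 8.371 × 10^-3 / 0.02500 = 0.3348 mol/L
Dilution factor = 500.0 / 20.24 = 24.70
[H2O2]_stock = 0.3348 × 24.70 = 8.272 mol/L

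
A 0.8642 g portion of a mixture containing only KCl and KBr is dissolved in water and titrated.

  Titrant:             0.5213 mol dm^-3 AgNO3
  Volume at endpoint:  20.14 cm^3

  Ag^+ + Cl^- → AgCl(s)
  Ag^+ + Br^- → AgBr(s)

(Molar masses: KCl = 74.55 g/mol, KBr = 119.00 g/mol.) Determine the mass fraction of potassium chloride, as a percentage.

n(AgNO3) = 0.02014 × 0.5213 = 0.01050 mol
Let x = n(KCl), y = n(KBr).
Titrant: 1x + 1y = 0.01050;  mass: 74.55x + 119.00y = 0.8642
Solving, x = 8.665 × 10^-3 mol, y = 1.834 × 10^-3 mol
mass of KCl = 8.665 × 10^-3 × 74.55 = 0.6460 g
% KCl = 0.6460 / 0.8642 × 100 = 74.75 %

74.75 %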